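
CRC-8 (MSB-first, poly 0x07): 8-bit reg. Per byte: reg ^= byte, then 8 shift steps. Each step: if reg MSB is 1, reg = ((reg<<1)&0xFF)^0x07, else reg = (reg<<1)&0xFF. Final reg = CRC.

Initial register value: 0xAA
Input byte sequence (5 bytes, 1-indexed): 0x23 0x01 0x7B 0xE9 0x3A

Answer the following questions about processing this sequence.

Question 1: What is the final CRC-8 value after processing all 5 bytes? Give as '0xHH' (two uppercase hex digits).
After byte 1 (0x23): reg=0xB6
After byte 2 (0x01): reg=0x0C
After byte 3 (0x7B): reg=0x42
After byte 4 (0xE9): reg=0x58
After byte 5 (0x3A): reg=0x29

Answer: 0x29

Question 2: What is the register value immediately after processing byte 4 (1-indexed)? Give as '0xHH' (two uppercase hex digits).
Answer: 0x58

Derivation:
After byte 1 (0x23): reg=0xB6
After byte 2 (0x01): reg=0x0C
After byte 3 (0x7B): reg=0x42
After byte 4 (0xE9): reg=0x58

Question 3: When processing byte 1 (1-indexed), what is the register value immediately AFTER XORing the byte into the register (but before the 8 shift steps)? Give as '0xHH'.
Answer: 0x89

Derivation:
Register before byte 1: 0xAA
Byte 1: 0x23
0xAA XOR 0x23 = 0x89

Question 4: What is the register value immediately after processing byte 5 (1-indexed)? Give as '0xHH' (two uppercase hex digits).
Answer: 0x29

Derivation:
After byte 1 (0x23): reg=0xB6
After byte 2 (0x01): reg=0x0C
After byte 3 (0x7B): reg=0x42
After byte 4 (0xE9): reg=0x58
After byte 5 (0x3A): reg=0x29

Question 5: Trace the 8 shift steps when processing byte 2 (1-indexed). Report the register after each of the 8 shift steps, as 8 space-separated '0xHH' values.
After byte 1 (0x23): reg=0xB6
Register before byte 2: 0xB6
After XOR with byte 0x01: 0xB7

Answer: 0x69 0xD2 0xA3 0x41 0x82 0x03 0x06 0x0C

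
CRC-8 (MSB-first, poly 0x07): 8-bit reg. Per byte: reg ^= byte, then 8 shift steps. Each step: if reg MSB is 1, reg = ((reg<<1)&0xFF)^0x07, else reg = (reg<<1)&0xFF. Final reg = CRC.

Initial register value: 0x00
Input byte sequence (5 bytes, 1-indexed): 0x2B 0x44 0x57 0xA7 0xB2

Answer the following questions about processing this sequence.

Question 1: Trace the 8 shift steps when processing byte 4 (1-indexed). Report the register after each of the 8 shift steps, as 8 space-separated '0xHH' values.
After byte 1 (0x2B): reg=0xD1
After byte 2 (0x44): reg=0xE2
After byte 3 (0x57): reg=0x02
Register before byte 4: 0x02
After XOR with byte 0xA7: 0xA5

Answer: 0x4D 0x9A 0x33 0x66 0xCC 0x9F 0x39 0x72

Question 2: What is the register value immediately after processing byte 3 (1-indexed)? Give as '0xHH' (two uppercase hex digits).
Answer: 0x02

Derivation:
After byte 1 (0x2B): reg=0xD1
After byte 2 (0x44): reg=0xE2
After byte 3 (0x57): reg=0x02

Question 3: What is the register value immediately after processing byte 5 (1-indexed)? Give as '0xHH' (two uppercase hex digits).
After byte 1 (0x2B): reg=0xD1
After byte 2 (0x44): reg=0xE2
After byte 3 (0x57): reg=0x02
After byte 4 (0xA7): reg=0x72
After byte 5 (0xB2): reg=0x4E

Answer: 0x4E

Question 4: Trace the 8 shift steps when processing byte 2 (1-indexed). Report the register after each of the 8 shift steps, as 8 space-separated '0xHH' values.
After byte 1 (0x2B): reg=0xD1
Register before byte 2: 0xD1
After XOR with byte 0x44: 0x95

Answer: 0x2D 0x5A 0xB4 0x6F 0xDE 0xBB 0x71 0xE2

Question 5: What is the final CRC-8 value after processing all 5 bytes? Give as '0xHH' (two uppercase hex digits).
After byte 1 (0x2B): reg=0xD1
After byte 2 (0x44): reg=0xE2
After byte 3 (0x57): reg=0x02
After byte 4 (0xA7): reg=0x72
After byte 5 (0xB2): reg=0x4E

Answer: 0x4E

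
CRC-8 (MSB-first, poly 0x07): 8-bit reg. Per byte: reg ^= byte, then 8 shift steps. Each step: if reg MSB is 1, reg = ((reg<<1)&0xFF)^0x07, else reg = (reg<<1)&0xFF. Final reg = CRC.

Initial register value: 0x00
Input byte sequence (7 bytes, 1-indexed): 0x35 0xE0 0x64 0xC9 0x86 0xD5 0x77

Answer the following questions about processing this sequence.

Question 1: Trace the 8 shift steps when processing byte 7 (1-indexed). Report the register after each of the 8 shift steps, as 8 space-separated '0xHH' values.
Answer: 0x66 0xCC 0x9F 0x39 0x72 0xE4 0xCF 0x99

Derivation:
After byte 1 (0x35): reg=0x8B
After byte 2 (0xE0): reg=0x16
After byte 3 (0x64): reg=0x59
After byte 4 (0xC9): reg=0xF9
After byte 5 (0x86): reg=0x7A
After byte 6 (0xD5): reg=0x44
Register before byte 7: 0x44
After XOR with byte 0x77: 0x33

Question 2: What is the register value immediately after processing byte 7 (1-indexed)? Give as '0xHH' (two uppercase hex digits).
Answer: 0x99

Derivation:
After byte 1 (0x35): reg=0x8B
After byte 2 (0xE0): reg=0x16
After byte 3 (0x64): reg=0x59
After byte 4 (0xC9): reg=0xF9
After byte 5 (0x86): reg=0x7A
After byte 6 (0xD5): reg=0x44
After byte 7 (0x77): reg=0x99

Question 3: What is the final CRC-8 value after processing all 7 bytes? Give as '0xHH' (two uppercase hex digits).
Answer: 0x99

Derivation:
After byte 1 (0x35): reg=0x8B
After byte 2 (0xE0): reg=0x16
After byte 3 (0x64): reg=0x59
After byte 4 (0xC9): reg=0xF9
After byte 5 (0x86): reg=0x7A
After byte 6 (0xD5): reg=0x44
After byte 7 (0x77): reg=0x99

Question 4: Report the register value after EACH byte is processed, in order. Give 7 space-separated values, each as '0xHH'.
0x8B 0x16 0x59 0xF9 0x7A 0x44 0x99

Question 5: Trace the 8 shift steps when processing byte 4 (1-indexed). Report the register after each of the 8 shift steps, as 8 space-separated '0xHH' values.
Answer: 0x27 0x4E 0x9C 0x3F 0x7E 0xFC 0xFF 0xF9

Derivation:
After byte 1 (0x35): reg=0x8B
After byte 2 (0xE0): reg=0x16
After byte 3 (0x64): reg=0x59
Register before byte 4: 0x59
After XOR with byte 0xC9: 0x90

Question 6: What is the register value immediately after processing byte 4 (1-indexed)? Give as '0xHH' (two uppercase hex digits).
Answer: 0xF9

Derivation:
After byte 1 (0x35): reg=0x8B
After byte 2 (0xE0): reg=0x16
After byte 3 (0x64): reg=0x59
After byte 4 (0xC9): reg=0xF9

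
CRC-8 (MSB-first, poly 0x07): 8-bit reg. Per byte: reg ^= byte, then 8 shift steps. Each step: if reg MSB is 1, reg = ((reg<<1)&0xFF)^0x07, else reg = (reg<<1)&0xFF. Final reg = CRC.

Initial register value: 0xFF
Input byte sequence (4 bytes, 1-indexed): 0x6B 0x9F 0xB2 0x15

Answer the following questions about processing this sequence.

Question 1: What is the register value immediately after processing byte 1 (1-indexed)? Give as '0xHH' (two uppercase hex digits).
After byte 1 (0x6B): reg=0xE5

Answer: 0xE5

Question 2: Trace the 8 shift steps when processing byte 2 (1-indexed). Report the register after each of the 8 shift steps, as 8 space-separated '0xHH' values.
After byte 1 (0x6B): reg=0xE5
Register before byte 2: 0xE5
After XOR with byte 0x9F: 0x7A

Answer: 0xF4 0xEF 0xD9 0xB5 0x6D 0xDA 0xB3 0x61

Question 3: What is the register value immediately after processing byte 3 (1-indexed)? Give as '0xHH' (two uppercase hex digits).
After byte 1 (0x6B): reg=0xE5
After byte 2 (0x9F): reg=0x61
After byte 3 (0xB2): reg=0x37

Answer: 0x37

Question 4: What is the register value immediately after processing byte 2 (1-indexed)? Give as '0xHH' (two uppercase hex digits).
Answer: 0x61

Derivation:
After byte 1 (0x6B): reg=0xE5
After byte 2 (0x9F): reg=0x61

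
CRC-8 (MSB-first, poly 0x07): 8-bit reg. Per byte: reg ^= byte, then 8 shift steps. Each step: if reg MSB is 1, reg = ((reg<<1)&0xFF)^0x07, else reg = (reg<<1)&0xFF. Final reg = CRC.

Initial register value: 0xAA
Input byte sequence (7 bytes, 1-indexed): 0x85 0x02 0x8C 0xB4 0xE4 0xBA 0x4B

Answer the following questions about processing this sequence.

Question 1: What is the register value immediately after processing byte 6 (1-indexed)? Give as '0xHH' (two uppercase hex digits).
Answer: 0xCF

Derivation:
After byte 1 (0x85): reg=0xCD
After byte 2 (0x02): reg=0x63
After byte 3 (0x8C): reg=0x83
After byte 4 (0xB4): reg=0x85
After byte 5 (0xE4): reg=0x20
After byte 6 (0xBA): reg=0xCF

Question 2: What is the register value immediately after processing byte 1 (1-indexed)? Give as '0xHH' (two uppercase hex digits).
Answer: 0xCD

Derivation:
After byte 1 (0x85): reg=0xCD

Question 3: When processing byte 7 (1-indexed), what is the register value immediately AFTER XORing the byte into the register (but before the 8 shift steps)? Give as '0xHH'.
Answer: 0x84

Derivation:
Register before byte 7: 0xCF
Byte 7: 0x4B
0xCF XOR 0x4B = 0x84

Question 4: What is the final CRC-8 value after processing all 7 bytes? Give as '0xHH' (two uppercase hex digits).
Answer: 0x95

Derivation:
After byte 1 (0x85): reg=0xCD
After byte 2 (0x02): reg=0x63
After byte 3 (0x8C): reg=0x83
After byte 4 (0xB4): reg=0x85
After byte 5 (0xE4): reg=0x20
After byte 6 (0xBA): reg=0xCF
After byte 7 (0x4B): reg=0x95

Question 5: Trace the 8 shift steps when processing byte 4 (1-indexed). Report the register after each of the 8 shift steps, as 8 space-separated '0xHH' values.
Answer: 0x6E 0xDC 0xBF 0x79 0xF2 0xE3 0xC1 0x85

Derivation:
After byte 1 (0x85): reg=0xCD
After byte 2 (0x02): reg=0x63
After byte 3 (0x8C): reg=0x83
Register before byte 4: 0x83
After XOR with byte 0xB4: 0x37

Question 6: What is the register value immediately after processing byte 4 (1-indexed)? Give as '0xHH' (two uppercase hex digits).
Answer: 0x85

Derivation:
After byte 1 (0x85): reg=0xCD
After byte 2 (0x02): reg=0x63
After byte 3 (0x8C): reg=0x83
After byte 4 (0xB4): reg=0x85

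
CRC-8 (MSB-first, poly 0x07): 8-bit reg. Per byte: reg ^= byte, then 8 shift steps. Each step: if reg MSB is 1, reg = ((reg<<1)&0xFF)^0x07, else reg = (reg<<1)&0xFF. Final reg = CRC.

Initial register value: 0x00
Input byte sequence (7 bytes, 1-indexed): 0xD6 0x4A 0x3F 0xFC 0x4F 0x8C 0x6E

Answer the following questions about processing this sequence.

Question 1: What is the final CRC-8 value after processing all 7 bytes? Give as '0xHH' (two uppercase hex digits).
Answer: 0xB0

Derivation:
After byte 1 (0xD6): reg=0x2C
After byte 2 (0x4A): reg=0x35
After byte 3 (0x3F): reg=0x36
After byte 4 (0xFC): reg=0x78
After byte 5 (0x4F): reg=0x85
After byte 6 (0x8C): reg=0x3F
After byte 7 (0x6E): reg=0xB0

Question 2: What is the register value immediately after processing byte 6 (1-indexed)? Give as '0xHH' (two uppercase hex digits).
After byte 1 (0xD6): reg=0x2C
After byte 2 (0x4A): reg=0x35
After byte 3 (0x3F): reg=0x36
After byte 4 (0xFC): reg=0x78
After byte 5 (0x4F): reg=0x85
After byte 6 (0x8C): reg=0x3F

Answer: 0x3F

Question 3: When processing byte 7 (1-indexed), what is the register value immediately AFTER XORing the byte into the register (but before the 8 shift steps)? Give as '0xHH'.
Answer: 0x51

Derivation:
Register before byte 7: 0x3F
Byte 7: 0x6E
0x3F XOR 0x6E = 0x51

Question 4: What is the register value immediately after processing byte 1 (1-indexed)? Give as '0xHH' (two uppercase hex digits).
After byte 1 (0xD6): reg=0x2C

Answer: 0x2C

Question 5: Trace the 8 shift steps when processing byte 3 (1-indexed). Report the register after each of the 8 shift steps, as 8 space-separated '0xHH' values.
Answer: 0x14 0x28 0x50 0xA0 0x47 0x8E 0x1B 0x36

Derivation:
After byte 1 (0xD6): reg=0x2C
After byte 2 (0x4A): reg=0x35
Register before byte 3: 0x35
After XOR with byte 0x3F: 0x0A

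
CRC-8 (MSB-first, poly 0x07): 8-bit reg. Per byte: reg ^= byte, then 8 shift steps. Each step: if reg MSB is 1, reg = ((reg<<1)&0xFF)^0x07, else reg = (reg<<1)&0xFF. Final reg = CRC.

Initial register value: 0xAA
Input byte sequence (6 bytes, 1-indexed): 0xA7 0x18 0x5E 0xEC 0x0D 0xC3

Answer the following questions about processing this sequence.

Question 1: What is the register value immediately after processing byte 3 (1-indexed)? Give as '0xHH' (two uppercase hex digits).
After byte 1 (0xA7): reg=0x23
After byte 2 (0x18): reg=0xA1
After byte 3 (0x5E): reg=0xF3

Answer: 0xF3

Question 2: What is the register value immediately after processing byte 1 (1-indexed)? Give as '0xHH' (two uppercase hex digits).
Answer: 0x23

Derivation:
After byte 1 (0xA7): reg=0x23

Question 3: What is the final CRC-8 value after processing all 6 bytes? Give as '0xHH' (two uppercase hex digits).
After byte 1 (0xA7): reg=0x23
After byte 2 (0x18): reg=0xA1
After byte 3 (0x5E): reg=0xF3
After byte 4 (0xEC): reg=0x5D
After byte 5 (0x0D): reg=0xB7
After byte 6 (0xC3): reg=0x4B

Answer: 0x4B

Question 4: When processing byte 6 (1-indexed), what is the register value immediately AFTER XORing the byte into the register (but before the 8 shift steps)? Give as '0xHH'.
Register before byte 6: 0xB7
Byte 6: 0xC3
0xB7 XOR 0xC3 = 0x74

Answer: 0x74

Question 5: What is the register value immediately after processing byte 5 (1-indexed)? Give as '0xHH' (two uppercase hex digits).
Answer: 0xB7

Derivation:
After byte 1 (0xA7): reg=0x23
After byte 2 (0x18): reg=0xA1
After byte 3 (0x5E): reg=0xF3
After byte 4 (0xEC): reg=0x5D
After byte 5 (0x0D): reg=0xB7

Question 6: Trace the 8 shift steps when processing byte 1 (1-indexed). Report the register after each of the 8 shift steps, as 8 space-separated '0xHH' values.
Answer: 0x1A 0x34 0x68 0xD0 0xA7 0x49 0x92 0x23

Derivation:
Register before byte 1: 0xAA
After XOR with byte 0xA7: 0x0D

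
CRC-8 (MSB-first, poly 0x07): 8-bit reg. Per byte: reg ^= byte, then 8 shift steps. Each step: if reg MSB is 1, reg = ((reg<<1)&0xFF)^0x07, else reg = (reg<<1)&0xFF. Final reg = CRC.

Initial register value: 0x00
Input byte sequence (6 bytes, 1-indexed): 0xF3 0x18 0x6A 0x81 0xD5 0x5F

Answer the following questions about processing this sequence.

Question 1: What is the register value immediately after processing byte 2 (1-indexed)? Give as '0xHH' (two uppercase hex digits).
Answer: 0x63

Derivation:
After byte 1 (0xF3): reg=0xD7
After byte 2 (0x18): reg=0x63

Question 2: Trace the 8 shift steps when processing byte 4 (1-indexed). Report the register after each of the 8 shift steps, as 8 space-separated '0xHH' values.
Answer: 0x7B 0xF6 0xEB 0xD1 0xA5 0x4D 0x9A 0x33

Derivation:
After byte 1 (0xF3): reg=0xD7
After byte 2 (0x18): reg=0x63
After byte 3 (0x6A): reg=0x3F
Register before byte 4: 0x3F
After XOR with byte 0x81: 0xBE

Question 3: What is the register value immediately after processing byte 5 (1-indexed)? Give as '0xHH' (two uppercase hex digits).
After byte 1 (0xF3): reg=0xD7
After byte 2 (0x18): reg=0x63
After byte 3 (0x6A): reg=0x3F
After byte 4 (0x81): reg=0x33
After byte 5 (0xD5): reg=0xBC

Answer: 0xBC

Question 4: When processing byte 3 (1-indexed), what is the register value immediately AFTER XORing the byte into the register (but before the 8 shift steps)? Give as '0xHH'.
Register before byte 3: 0x63
Byte 3: 0x6A
0x63 XOR 0x6A = 0x09

Answer: 0x09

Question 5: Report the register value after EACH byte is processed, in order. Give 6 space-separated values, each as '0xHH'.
0xD7 0x63 0x3F 0x33 0xBC 0xA7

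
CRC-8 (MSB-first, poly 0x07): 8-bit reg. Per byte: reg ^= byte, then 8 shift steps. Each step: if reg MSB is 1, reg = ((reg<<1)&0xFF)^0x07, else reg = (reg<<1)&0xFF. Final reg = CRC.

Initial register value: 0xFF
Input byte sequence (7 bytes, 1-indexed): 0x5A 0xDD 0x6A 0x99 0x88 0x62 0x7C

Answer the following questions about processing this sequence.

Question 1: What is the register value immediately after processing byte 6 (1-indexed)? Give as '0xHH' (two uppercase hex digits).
After byte 1 (0x5A): reg=0x72
After byte 2 (0xDD): reg=0x44
After byte 3 (0x6A): reg=0xCA
After byte 4 (0x99): reg=0xBE
After byte 5 (0x88): reg=0x82
After byte 6 (0x62): reg=0xAE

Answer: 0xAE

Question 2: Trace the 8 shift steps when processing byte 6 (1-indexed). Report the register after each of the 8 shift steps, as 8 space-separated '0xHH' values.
Answer: 0xC7 0x89 0x15 0x2A 0x54 0xA8 0x57 0xAE

Derivation:
After byte 1 (0x5A): reg=0x72
After byte 2 (0xDD): reg=0x44
After byte 3 (0x6A): reg=0xCA
After byte 4 (0x99): reg=0xBE
After byte 5 (0x88): reg=0x82
Register before byte 6: 0x82
After XOR with byte 0x62: 0xE0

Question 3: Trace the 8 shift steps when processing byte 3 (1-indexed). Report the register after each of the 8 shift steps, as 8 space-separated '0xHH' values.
After byte 1 (0x5A): reg=0x72
After byte 2 (0xDD): reg=0x44
Register before byte 3: 0x44
After XOR with byte 0x6A: 0x2E

Answer: 0x5C 0xB8 0x77 0xEE 0xDB 0xB1 0x65 0xCA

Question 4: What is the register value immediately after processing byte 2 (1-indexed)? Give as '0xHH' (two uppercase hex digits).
Answer: 0x44

Derivation:
After byte 1 (0x5A): reg=0x72
After byte 2 (0xDD): reg=0x44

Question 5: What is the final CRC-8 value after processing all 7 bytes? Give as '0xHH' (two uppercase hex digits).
Answer: 0x30

Derivation:
After byte 1 (0x5A): reg=0x72
After byte 2 (0xDD): reg=0x44
After byte 3 (0x6A): reg=0xCA
After byte 4 (0x99): reg=0xBE
After byte 5 (0x88): reg=0x82
After byte 6 (0x62): reg=0xAE
After byte 7 (0x7C): reg=0x30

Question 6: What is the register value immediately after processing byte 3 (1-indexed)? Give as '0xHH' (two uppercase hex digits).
After byte 1 (0x5A): reg=0x72
After byte 2 (0xDD): reg=0x44
After byte 3 (0x6A): reg=0xCA

Answer: 0xCA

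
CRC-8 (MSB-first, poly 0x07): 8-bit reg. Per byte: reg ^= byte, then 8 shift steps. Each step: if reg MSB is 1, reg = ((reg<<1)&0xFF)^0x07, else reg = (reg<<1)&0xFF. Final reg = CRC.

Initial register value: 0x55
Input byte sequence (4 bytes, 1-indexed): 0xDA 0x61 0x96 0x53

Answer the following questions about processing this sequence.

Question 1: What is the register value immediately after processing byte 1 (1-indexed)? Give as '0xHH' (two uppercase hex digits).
After byte 1 (0xDA): reg=0xA4

Answer: 0xA4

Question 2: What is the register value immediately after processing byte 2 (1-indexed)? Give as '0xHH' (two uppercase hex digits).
Answer: 0x55

Derivation:
After byte 1 (0xDA): reg=0xA4
After byte 2 (0x61): reg=0x55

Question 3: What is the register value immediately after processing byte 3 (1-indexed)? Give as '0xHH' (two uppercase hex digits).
After byte 1 (0xDA): reg=0xA4
After byte 2 (0x61): reg=0x55
After byte 3 (0x96): reg=0x47

Answer: 0x47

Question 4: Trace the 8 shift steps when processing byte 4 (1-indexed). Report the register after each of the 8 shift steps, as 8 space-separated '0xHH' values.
Answer: 0x28 0x50 0xA0 0x47 0x8E 0x1B 0x36 0x6C

Derivation:
After byte 1 (0xDA): reg=0xA4
After byte 2 (0x61): reg=0x55
After byte 3 (0x96): reg=0x47
Register before byte 4: 0x47
After XOR with byte 0x53: 0x14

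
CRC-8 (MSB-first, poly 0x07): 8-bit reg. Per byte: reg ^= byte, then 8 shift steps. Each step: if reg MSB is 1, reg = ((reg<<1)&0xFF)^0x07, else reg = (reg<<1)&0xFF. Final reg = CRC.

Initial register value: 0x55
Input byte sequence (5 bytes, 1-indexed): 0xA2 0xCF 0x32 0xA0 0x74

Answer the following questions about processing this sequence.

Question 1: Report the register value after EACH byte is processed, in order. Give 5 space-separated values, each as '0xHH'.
0xCB 0x1C 0xCA 0x11 0x3C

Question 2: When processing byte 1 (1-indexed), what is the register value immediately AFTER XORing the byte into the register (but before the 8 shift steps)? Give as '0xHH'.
Register before byte 1: 0x55
Byte 1: 0xA2
0x55 XOR 0xA2 = 0xF7

Answer: 0xF7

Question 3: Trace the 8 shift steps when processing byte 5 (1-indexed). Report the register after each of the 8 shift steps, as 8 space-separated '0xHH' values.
Answer: 0xCA 0x93 0x21 0x42 0x84 0x0F 0x1E 0x3C

Derivation:
After byte 1 (0xA2): reg=0xCB
After byte 2 (0xCF): reg=0x1C
After byte 3 (0x32): reg=0xCA
After byte 4 (0xA0): reg=0x11
Register before byte 5: 0x11
After XOR with byte 0x74: 0x65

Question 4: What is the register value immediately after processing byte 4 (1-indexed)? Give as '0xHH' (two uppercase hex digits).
After byte 1 (0xA2): reg=0xCB
After byte 2 (0xCF): reg=0x1C
After byte 3 (0x32): reg=0xCA
After byte 4 (0xA0): reg=0x11

Answer: 0x11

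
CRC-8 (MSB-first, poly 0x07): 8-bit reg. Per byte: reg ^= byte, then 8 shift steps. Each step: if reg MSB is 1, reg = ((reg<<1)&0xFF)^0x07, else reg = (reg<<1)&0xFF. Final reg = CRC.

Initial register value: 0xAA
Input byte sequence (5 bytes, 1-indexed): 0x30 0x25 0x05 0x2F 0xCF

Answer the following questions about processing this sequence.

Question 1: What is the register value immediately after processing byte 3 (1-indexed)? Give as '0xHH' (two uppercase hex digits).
Answer: 0xDA

Derivation:
After byte 1 (0x30): reg=0xCF
After byte 2 (0x25): reg=0x98
After byte 3 (0x05): reg=0xDA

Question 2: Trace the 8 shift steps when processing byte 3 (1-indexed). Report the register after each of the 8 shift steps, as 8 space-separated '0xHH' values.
Answer: 0x3D 0x7A 0xF4 0xEF 0xD9 0xB5 0x6D 0xDA

Derivation:
After byte 1 (0x30): reg=0xCF
After byte 2 (0x25): reg=0x98
Register before byte 3: 0x98
After XOR with byte 0x05: 0x9D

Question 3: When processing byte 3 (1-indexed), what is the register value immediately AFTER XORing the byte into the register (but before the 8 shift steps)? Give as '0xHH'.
Register before byte 3: 0x98
Byte 3: 0x05
0x98 XOR 0x05 = 0x9D

Answer: 0x9D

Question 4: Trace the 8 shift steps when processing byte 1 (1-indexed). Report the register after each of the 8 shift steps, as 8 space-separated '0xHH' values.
Answer: 0x33 0x66 0xCC 0x9F 0x39 0x72 0xE4 0xCF

Derivation:
Register before byte 1: 0xAA
After XOR with byte 0x30: 0x9A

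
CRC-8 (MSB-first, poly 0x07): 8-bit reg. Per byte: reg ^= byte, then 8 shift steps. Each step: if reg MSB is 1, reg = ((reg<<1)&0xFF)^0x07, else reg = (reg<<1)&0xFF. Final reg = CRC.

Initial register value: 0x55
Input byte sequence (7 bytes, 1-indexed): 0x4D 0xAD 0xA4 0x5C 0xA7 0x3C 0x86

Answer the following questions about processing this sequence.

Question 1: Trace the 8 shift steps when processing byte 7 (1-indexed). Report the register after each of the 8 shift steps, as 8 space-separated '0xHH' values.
Answer: 0xDB 0xB1 0x65 0xCA 0x93 0x21 0x42 0x84

Derivation:
After byte 1 (0x4D): reg=0x48
After byte 2 (0xAD): reg=0xB5
After byte 3 (0xA4): reg=0x77
After byte 4 (0x5C): reg=0xD1
After byte 5 (0xA7): reg=0x45
After byte 6 (0x3C): reg=0x68
Register before byte 7: 0x68
After XOR with byte 0x86: 0xEE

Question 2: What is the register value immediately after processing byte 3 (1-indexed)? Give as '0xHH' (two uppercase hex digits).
After byte 1 (0x4D): reg=0x48
After byte 2 (0xAD): reg=0xB5
After byte 3 (0xA4): reg=0x77

Answer: 0x77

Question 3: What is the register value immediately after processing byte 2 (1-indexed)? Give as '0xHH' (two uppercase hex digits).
After byte 1 (0x4D): reg=0x48
After byte 2 (0xAD): reg=0xB5

Answer: 0xB5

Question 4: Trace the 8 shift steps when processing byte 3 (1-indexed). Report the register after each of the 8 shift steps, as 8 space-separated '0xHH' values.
Answer: 0x22 0x44 0x88 0x17 0x2E 0x5C 0xB8 0x77

Derivation:
After byte 1 (0x4D): reg=0x48
After byte 2 (0xAD): reg=0xB5
Register before byte 3: 0xB5
After XOR with byte 0xA4: 0x11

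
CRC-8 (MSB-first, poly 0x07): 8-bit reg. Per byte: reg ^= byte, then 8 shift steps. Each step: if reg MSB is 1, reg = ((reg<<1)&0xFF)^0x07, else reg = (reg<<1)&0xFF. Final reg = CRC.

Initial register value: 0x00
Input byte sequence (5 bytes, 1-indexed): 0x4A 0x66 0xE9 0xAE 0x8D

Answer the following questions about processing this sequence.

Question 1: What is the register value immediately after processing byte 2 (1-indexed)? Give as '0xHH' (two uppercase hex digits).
After byte 1 (0x4A): reg=0xF1
After byte 2 (0x66): reg=0xEC

Answer: 0xEC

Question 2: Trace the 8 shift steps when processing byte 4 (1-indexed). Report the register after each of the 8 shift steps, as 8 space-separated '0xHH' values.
After byte 1 (0x4A): reg=0xF1
After byte 2 (0x66): reg=0xEC
After byte 3 (0xE9): reg=0x1B
Register before byte 4: 0x1B
After XOR with byte 0xAE: 0xB5

Answer: 0x6D 0xDA 0xB3 0x61 0xC2 0x83 0x01 0x02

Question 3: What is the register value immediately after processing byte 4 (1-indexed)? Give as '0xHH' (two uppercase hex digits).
After byte 1 (0x4A): reg=0xF1
After byte 2 (0x66): reg=0xEC
After byte 3 (0xE9): reg=0x1B
After byte 4 (0xAE): reg=0x02

Answer: 0x02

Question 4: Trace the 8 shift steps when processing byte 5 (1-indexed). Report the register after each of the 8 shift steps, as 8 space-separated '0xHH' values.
Answer: 0x19 0x32 0x64 0xC8 0x97 0x29 0x52 0xA4

Derivation:
After byte 1 (0x4A): reg=0xF1
After byte 2 (0x66): reg=0xEC
After byte 3 (0xE9): reg=0x1B
After byte 4 (0xAE): reg=0x02
Register before byte 5: 0x02
After XOR with byte 0x8D: 0x8F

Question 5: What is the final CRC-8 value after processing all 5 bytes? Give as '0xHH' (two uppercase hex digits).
After byte 1 (0x4A): reg=0xF1
After byte 2 (0x66): reg=0xEC
After byte 3 (0xE9): reg=0x1B
After byte 4 (0xAE): reg=0x02
After byte 5 (0x8D): reg=0xA4

Answer: 0xA4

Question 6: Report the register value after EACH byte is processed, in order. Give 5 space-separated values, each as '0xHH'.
0xF1 0xEC 0x1B 0x02 0xA4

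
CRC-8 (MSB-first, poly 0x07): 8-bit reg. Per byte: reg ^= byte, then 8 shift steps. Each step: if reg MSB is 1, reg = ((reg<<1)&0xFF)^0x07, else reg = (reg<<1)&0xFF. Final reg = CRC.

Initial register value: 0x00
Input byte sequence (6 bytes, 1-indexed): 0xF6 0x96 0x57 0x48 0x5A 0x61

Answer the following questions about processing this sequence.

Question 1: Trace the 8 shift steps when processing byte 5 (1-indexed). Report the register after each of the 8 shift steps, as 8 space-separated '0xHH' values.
Answer: 0xC2 0x83 0x01 0x02 0x04 0x08 0x10 0x20

Derivation:
After byte 1 (0xF6): reg=0xCC
After byte 2 (0x96): reg=0x81
After byte 3 (0x57): reg=0x2C
After byte 4 (0x48): reg=0x3B
Register before byte 5: 0x3B
After XOR with byte 0x5A: 0x61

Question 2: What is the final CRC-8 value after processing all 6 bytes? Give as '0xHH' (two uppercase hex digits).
Answer: 0xC0

Derivation:
After byte 1 (0xF6): reg=0xCC
After byte 2 (0x96): reg=0x81
After byte 3 (0x57): reg=0x2C
After byte 4 (0x48): reg=0x3B
After byte 5 (0x5A): reg=0x20
After byte 6 (0x61): reg=0xC0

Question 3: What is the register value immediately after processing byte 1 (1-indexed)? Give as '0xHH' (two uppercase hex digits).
After byte 1 (0xF6): reg=0xCC

Answer: 0xCC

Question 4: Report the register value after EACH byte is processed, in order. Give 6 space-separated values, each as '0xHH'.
0xCC 0x81 0x2C 0x3B 0x20 0xC0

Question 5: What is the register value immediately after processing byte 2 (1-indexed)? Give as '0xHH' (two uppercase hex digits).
After byte 1 (0xF6): reg=0xCC
After byte 2 (0x96): reg=0x81

Answer: 0x81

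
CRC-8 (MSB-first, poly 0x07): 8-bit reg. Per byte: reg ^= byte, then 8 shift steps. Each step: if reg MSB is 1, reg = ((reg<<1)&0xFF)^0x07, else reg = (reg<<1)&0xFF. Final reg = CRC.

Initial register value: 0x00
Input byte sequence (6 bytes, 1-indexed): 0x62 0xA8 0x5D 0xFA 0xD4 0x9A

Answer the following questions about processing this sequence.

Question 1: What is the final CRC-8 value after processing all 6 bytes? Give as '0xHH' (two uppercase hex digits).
Answer: 0x3D

Derivation:
After byte 1 (0x62): reg=0x29
After byte 2 (0xA8): reg=0x8E
After byte 3 (0x5D): reg=0x37
After byte 4 (0xFA): reg=0x6D
After byte 5 (0xD4): reg=0x26
After byte 6 (0x9A): reg=0x3D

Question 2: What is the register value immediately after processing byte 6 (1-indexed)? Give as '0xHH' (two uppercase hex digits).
Answer: 0x3D

Derivation:
After byte 1 (0x62): reg=0x29
After byte 2 (0xA8): reg=0x8E
After byte 3 (0x5D): reg=0x37
After byte 4 (0xFA): reg=0x6D
After byte 5 (0xD4): reg=0x26
After byte 6 (0x9A): reg=0x3D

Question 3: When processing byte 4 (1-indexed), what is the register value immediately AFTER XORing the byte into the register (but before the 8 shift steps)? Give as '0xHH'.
Register before byte 4: 0x37
Byte 4: 0xFA
0x37 XOR 0xFA = 0xCD

Answer: 0xCD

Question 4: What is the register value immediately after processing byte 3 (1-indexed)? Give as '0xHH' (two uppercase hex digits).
Answer: 0x37

Derivation:
After byte 1 (0x62): reg=0x29
After byte 2 (0xA8): reg=0x8E
After byte 3 (0x5D): reg=0x37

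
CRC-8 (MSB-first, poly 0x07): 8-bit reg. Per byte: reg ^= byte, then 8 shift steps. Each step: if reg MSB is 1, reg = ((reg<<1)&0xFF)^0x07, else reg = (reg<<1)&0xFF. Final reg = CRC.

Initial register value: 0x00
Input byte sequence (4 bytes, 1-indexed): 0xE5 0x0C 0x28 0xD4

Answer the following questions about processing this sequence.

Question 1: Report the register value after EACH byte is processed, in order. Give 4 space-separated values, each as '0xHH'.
0xB5 0x26 0x2A 0xF4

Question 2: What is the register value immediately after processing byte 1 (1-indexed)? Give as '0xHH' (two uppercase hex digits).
Answer: 0xB5

Derivation:
After byte 1 (0xE5): reg=0xB5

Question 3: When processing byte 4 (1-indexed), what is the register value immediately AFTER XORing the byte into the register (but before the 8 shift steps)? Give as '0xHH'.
Register before byte 4: 0x2A
Byte 4: 0xD4
0x2A XOR 0xD4 = 0xFE

Answer: 0xFE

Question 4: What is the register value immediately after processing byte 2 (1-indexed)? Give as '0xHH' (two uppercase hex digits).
Answer: 0x26

Derivation:
After byte 1 (0xE5): reg=0xB5
After byte 2 (0x0C): reg=0x26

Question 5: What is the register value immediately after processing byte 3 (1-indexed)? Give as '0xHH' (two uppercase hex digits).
Answer: 0x2A

Derivation:
After byte 1 (0xE5): reg=0xB5
After byte 2 (0x0C): reg=0x26
After byte 3 (0x28): reg=0x2A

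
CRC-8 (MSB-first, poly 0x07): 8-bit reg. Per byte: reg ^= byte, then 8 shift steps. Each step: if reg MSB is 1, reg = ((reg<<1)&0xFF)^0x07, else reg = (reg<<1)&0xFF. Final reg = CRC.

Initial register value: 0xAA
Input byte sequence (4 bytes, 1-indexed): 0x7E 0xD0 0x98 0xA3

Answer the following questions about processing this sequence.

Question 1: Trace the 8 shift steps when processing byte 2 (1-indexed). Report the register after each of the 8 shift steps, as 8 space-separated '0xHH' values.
After byte 1 (0x7E): reg=0x22
Register before byte 2: 0x22
After XOR with byte 0xD0: 0xF2

Answer: 0xE3 0xC1 0x85 0x0D 0x1A 0x34 0x68 0xD0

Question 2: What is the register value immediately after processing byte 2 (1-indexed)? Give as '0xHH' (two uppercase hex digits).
Answer: 0xD0

Derivation:
After byte 1 (0x7E): reg=0x22
After byte 2 (0xD0): reg=0xD0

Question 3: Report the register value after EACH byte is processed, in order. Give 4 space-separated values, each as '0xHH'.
0x22 0xD0 0xFF 0x93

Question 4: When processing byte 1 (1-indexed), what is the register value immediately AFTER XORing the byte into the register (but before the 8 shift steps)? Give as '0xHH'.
Answer: 0xD4

Derivation:
Register before byte 1: 0xAA
Byte 1: 0x7E
0xAA XOR 0x7E = 0xD4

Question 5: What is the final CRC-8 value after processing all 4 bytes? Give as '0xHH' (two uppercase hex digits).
After byte 1 (0x7E): reg=0x22
After byte 2 (0xD0): reg=0xD0
After byte 3 (0x98): reg=0xFF
After byte 4 (0xA3): reg=0x93

Answer: 0x93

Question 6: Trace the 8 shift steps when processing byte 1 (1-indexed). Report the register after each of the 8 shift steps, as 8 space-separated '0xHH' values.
Answer: 0xAF 0x59 0xB2 0x63 0xC6 0x8B 0x11 0x22

Derivation:
Register before byte 1: 0xAA
After XOR with byte 0x7E: 0xD4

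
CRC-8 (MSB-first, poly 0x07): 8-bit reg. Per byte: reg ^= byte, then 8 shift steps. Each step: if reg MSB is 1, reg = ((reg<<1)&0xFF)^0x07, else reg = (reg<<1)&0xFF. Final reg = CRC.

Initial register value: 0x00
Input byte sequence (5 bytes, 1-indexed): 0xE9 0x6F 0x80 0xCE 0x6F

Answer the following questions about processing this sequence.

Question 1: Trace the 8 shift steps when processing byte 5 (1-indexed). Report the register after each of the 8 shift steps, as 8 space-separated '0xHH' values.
Answer: 0xFD 0xFD 0xFD 0xFD 0xFD 0xFD 0xFD 0xFD

Derivation:
After byte 1 (0xE9): reg=0x91
After byte 2 (0x6F): reg=0xF4
After byte 3 (0x80): reg=0x4B
After byte 4 (0xCE): reg=0x92
Register before byte 5: 0x92
After XOR with byte 0x6F: 0xFD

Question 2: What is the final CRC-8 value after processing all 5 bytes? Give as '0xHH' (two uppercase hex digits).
Answer: 0xFD

Derivation:
After byte 1 (0xE9): reg=0x91
After byte 2 (0x6F): reg=0xF4
After byte 3 (0x80): reg=0x4B
After byte 4 (0xCE): reg=0x92
After byte 5 (0x6F): reg=0xFD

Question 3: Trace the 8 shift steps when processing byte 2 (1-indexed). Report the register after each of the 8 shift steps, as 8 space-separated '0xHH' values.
Answer: 0xFB 0xF1 0xE5 0xCD 0x9D 0x3D 0x7A 0xF4

Derivation:
After byte 1 (0xE9): reg=0x91
Register before byte 2: 0x91
After XOR with byte 0x6F: 0xFE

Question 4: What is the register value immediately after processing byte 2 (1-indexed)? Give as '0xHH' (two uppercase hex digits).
After byte 1 (0xE9): reg=0x91
After byte 2 (0x6F): reg=0xF4

Answer: 0xF4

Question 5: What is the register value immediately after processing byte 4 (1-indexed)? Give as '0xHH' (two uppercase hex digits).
After byte 1 (0xE9): reg=0x91
After byte 2 (0x6F): reg=0xF4
After byte 3 (0x80): reg=0x4B
After byte 4 (0xCE): reg=0x92

Answer: 0x92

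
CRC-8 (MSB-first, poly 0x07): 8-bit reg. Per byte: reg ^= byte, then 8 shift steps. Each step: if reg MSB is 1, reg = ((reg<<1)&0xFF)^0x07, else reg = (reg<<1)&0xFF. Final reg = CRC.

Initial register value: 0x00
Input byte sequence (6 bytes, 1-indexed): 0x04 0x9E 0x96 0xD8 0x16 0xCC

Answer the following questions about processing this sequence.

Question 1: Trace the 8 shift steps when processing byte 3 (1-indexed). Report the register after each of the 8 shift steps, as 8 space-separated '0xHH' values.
After byte 1 (0x04): reg=0x1C
After byte 2 (0x9E): reg=0x87
Register before byte 3: 0x87
After XOR with byte 0x96: 0x11

Answer: 0x22 0x44 0x88 0x17 0x2E 0x5C 0xB8 0x77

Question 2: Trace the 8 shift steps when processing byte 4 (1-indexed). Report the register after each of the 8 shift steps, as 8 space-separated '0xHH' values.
Answer: 0x59 0xB2 0x63 0xC6 0x8B 0x11 0x22 0x44

Derivation:
After byte 1 (0x04): reg=0x1C
After byte 2 (0x9E): reg=0x87
After byte 3 (0x96): reg=0x77
Register before byte 4: 0x77
After XOR with byte 0xD8: 0xAF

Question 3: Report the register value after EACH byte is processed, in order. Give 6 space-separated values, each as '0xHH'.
0x1C 0x87 0x77 0x44 0xB9 0x4C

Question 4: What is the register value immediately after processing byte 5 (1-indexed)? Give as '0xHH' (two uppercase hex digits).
After byte 1 (0x04): reg=0x1C
After byte 2 (0x9E): reg=0x87
After byte 3 (0x96): reg=0x77
After byte 4 (0xD8): reg=0x44
After byte 5 (0x16): reg=0xB9

Answer: 0xB9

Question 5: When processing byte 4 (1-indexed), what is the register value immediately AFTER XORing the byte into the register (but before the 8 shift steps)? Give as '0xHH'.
Answer: 0xAF

Derivation:
Register before byte 4: 0x77
Byte 4: 0xD8
0x77 XOR 0xD8 = 0xAF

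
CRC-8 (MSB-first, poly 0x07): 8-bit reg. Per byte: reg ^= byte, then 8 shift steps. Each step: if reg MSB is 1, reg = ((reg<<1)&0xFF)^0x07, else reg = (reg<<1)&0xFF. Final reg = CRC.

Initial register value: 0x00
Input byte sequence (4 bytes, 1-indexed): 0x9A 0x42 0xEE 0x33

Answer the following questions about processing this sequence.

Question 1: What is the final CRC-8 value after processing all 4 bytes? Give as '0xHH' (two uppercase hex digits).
Answer: 0x96

Derivation:
After byte 1 (0x9A): reg=0xCF
After byte 2 (0x42): reg=0xAA
After byte 3 (0xEE): reg=0xDB
After byte 4 (0x33): reg=0x96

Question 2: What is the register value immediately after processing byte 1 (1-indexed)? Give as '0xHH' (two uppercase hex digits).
Answer: 0xCF

Derivation:
After byte 1 (0x9A): reg=0xCF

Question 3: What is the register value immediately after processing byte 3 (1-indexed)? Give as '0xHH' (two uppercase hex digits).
After byte 1 (0x9A): reg=0xCF
After byte 2 (0x42): reg=0xAA
After byte 3 (0xEE): reg=0xDB

Answer: 0xDB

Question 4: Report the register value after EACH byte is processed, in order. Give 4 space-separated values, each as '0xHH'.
0xCF 0xAA 0xDB 0x96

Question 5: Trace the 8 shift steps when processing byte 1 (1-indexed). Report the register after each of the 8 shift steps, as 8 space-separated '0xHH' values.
Answer: 0x33 0x66 0xCC 0x9F 0x39 0x72 0xE4 0xCF

Derivation:
Register before byte 1: 0x00
After XOR with byte 0x9A: 0x9A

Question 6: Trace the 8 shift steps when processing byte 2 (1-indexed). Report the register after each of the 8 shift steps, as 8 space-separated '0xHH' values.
After byte 1 (0x9A): reg=0xCF
Register before byte 2: 0xCF
After XOR with byte 0x42: 0x8D

Answer: 0x1D 0x3A 0x74 0xE8 0xD7 0xA9 0x55 0xAA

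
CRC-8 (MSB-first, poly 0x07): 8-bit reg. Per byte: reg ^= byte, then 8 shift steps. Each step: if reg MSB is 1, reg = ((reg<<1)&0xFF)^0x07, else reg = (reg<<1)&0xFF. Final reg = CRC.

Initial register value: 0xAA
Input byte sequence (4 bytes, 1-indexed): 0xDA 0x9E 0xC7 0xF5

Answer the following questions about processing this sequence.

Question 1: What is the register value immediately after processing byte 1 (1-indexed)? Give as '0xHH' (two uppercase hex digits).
After byte 1 (0xDA): reg=0x57

Answer: 0x57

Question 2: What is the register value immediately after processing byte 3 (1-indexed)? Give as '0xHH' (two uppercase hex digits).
Answer: 0x0B

Derivation:
After byte 1 (0xDA): reg=0x57
After byte 2 (0x9E): reg=0x71
After byte 3 (0xC7): reg=0x0B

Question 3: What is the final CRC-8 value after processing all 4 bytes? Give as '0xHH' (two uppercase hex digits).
Answer: 0xF4

Derivation:
After byte 1 (0xDA): reg=0x57
After byte 2 (0x9E): reg=0x71
After byte 3 (0xC7): reg=0x0B
After byte 4 (0xF5): reg=0xF4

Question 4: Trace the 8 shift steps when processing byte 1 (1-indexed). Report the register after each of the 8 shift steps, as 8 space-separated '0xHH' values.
Answer: 0xE0 0xC7 0x89 0x15 0x2A 0x54 0xA8 0x57

Derivation:
Register before byte 1: 0xAA
After XOR with byte 0xDA: 0x70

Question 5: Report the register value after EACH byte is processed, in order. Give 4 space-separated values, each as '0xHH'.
0x57 0x71 0x0B 0xF4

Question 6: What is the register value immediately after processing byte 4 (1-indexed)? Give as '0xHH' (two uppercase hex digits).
After byte 1 (0xDA): reg=0x57
After byte 2 (0x9E): reg=0x71
After byte 3 (0xC7): reg=0x0B
After byte 4 (0xF5): reg=0xF4

Answer: 0xF4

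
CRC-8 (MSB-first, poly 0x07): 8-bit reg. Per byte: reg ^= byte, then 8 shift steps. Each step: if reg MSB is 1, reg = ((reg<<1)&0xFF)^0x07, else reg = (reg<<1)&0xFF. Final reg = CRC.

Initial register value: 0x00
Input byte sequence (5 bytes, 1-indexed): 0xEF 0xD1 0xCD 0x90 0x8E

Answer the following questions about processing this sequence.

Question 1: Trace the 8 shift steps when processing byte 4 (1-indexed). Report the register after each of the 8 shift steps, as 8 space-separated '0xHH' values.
Answer: 0xB1 0x65 0xCA 0x93 0x21 0x42 0x84 0x0F

Derivation:
After byte 1 (0xEF): reg=0x83
After byte 2 (0xD1): reg=0xB9
After byte 3 (0xCD): reg=0x4B
Register before byte 4: 0x4B
After XOR with byte 0x90: 0xDB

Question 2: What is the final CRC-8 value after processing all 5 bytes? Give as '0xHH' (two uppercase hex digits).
Answer: 0x8E

Derivation:
After byte 1 (0xEF): reg=0x83
After byte 2 (0xD1): reg=0xB9
After byte 3 (0xCD): reg=0x4B
After byte 4 (0x90): reg=0x0F
After byte 5 (0x8E): reg=0x8E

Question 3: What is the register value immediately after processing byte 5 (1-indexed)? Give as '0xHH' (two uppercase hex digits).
Answer: 0x8E

Derivation:
After byte 1 (0xEF): reg=0x83
After byte 2 (0xD1): reg=0xB9
After byte 3 (0xCD): reg=0x4B
After byte 4 (0x90): reg=0x0F
After byte 5 (0x8E): reg=0x8E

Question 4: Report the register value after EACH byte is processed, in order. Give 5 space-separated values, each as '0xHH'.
0x83 0xB9 0x4B 0x0F 0x8E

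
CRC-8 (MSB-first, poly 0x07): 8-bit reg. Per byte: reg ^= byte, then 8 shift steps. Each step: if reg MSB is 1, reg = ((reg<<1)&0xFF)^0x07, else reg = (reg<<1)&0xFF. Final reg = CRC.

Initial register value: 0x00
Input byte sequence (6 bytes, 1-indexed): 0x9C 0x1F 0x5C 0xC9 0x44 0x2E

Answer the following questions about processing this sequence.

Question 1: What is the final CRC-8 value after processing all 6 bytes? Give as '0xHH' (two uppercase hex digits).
Answer: 0xFD

Derivation:
After byte 1 (0x9C): reg=0xDD
After byte 2 (0x1F): reg=0x40
After byte 3 (0x5C): reg=0x54
After byte 4 (0xC9): reg=0xDA
After byte 5 (0x44): reg=0xD3
After byte 6 (0x2E): reg=0xFD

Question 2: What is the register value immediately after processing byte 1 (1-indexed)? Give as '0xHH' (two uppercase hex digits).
After byte 1 (0x9C): reg=0xDD

Answer: 0xDD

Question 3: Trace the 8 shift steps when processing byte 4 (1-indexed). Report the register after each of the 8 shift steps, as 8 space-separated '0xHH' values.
After byte 1 (0x9C): reg=0xDD
After byte 2 (0x1F): reg=0x40
After byte 3 (0x5C): reg=0x54
Register before byte 4: 0x54
After XOR with byte 0xC9: 0x9D

Answer: 0x3D 0x7A 0xF4 0xEF 0xD9 0xB5 0x6D 0xDA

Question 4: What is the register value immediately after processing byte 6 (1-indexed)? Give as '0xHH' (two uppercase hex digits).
Answer: 0xFD

Derivation:
After byte 1 (0x9C): reg=0xDD
After byte 2 (0x1F): reg=0x40
After byte 3 (0x5C): reg=0x54
After byte 4 (0xC9): reg=0xDA
After byte 5 (0x44): reg=0xD3
After byte 6 (0x2E): reg=0xFD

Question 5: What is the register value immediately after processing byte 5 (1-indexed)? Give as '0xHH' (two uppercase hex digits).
Answer: 0xD3

Derivation:
After byte 1 (0x9C): reg=0xDD
After byte 2 (0x1F): reg=0x40
After byte 3 (0x5C): reg=0x54
After byte 4 (0xC9): reg=0xDA
After byte 5 (0x44): reg=0xD3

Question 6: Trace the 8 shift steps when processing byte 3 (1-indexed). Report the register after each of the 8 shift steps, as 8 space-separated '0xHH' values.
After byte 1 (0x9C): reg=0xDD
After byte 2 (0x1F): reg=0x40
Register before byte 3: 0x40
After XOR with byte 0x5C: 0x1C

Answer: 0x38 0x70 0xE0 0xC7 0x89 0x15 0x2A 0x54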